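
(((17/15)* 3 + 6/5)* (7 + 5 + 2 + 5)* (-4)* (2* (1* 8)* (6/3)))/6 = -27968/15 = -1864.53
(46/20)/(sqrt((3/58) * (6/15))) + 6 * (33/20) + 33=23 * sqrt(435)/30 + 429/10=58.89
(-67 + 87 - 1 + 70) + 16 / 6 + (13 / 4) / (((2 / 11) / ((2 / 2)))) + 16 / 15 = 13273 / 120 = 110.61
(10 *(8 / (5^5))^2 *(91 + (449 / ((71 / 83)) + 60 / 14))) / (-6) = -6575488 / 970703125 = -0.01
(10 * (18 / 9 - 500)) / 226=-2490 / 113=-22.04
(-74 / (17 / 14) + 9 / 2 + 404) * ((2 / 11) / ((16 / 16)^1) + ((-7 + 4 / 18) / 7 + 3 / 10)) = -4426123 / 26180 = -169.07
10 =10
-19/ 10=-1.90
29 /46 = 0.63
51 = 51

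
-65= -65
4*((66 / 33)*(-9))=-72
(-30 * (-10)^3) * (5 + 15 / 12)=187500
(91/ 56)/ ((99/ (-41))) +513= 512.33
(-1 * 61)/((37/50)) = -3050/37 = -82.43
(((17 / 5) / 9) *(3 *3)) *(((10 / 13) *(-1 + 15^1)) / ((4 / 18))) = 2142 / 13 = 164.77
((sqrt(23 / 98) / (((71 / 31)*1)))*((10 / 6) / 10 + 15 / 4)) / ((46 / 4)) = 1457*sqrt(46) / 137172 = 0.07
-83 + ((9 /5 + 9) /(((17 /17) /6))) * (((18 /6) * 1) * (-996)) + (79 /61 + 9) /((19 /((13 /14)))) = -7857639141 /40565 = -193704.90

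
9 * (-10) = -90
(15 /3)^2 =25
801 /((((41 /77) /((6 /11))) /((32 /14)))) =1875.51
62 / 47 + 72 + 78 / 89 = 310360 / 4183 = 74.20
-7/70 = -1/10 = -0.10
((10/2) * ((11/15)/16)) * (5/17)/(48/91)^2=455455/1880064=0.24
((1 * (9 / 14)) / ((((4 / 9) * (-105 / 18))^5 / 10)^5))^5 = -4916805934176960357500698246628457220923374136635446571844895448082706616718815876120689786995423007352054922010809318916550911722532215638037453616121092500492217652798245412869655043 / 23328949348058551391873702849703169582811353324987247534408453423754553105837359674586598571040970236465537039680000000000000000000000000000000000000000000000000000000000000000000000000000000000000000000000000000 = -0.00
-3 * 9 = -27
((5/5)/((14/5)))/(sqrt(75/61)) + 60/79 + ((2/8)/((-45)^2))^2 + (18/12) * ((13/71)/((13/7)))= sqrt(183)/42 + 333922100609/368006490000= 1.23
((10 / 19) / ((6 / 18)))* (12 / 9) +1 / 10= 419 / 190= 2.21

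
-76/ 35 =-2.17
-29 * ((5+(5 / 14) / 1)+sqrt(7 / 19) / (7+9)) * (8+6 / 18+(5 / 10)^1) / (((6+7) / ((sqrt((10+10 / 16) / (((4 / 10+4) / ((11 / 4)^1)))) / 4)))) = -192125 * sqrt(17) / 11648 - 7685 * sqrt(2261) / 758784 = -68.49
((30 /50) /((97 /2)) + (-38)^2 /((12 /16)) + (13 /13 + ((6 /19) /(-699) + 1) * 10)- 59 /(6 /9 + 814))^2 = 929134770740269554166388881 /247826323251900291600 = 3749136.73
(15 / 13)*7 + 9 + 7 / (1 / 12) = 1314 / 13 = 101.08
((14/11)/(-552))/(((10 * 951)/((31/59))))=-217/1703469240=-0.00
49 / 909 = 0.05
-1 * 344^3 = -40707584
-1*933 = -933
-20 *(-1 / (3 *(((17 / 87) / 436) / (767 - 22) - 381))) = -188395600 / 10766808523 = -0.02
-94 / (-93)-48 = -4370 / 93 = -46.99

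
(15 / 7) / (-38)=-15 / 266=-0.06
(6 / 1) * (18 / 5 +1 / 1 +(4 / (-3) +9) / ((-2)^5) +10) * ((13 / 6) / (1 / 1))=89609 / 480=186.69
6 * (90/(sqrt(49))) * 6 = 3240/7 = 462.86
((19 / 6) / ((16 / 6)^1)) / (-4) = -19 / 64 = -0.30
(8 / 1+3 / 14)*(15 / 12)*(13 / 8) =7475 / 448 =16.69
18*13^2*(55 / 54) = 9295 / 3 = 3098.33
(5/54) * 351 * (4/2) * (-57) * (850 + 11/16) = -50428755/16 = -3151797.19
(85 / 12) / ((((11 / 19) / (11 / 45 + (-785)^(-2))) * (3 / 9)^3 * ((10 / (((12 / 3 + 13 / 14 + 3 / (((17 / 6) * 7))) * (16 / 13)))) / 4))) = 1368873696 / 6778475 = 201.94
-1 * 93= -93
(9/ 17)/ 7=9/ 119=0.08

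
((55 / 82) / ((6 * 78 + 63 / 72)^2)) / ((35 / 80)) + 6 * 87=191625741634 / 367099117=522.00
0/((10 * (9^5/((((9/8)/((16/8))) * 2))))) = 0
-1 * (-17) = 17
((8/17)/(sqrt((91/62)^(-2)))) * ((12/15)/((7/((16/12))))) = 832/7905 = 0.11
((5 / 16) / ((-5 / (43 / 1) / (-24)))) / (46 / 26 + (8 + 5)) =559 / 128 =4.37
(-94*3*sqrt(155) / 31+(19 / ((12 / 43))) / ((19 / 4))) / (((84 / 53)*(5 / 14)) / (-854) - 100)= -973133 / 6789345+6381942*sqrt(155) / 70156565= 0.99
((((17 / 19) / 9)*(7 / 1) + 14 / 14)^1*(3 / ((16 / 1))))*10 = 725 / 228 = 3.18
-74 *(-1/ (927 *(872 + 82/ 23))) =851/ 9333963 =0.00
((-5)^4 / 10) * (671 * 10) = 419375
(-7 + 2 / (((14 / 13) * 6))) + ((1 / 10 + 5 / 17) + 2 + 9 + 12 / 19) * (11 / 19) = 175124 / 644385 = 0.27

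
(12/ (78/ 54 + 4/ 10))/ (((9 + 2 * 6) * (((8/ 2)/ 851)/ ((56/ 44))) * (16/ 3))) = 114885/ 7304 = 15.73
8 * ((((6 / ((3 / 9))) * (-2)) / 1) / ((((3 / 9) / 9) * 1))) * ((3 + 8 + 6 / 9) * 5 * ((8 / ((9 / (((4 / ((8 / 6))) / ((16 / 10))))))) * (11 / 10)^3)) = -1006236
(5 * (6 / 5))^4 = 1296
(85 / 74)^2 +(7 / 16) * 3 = 57649 / 21904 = 2.63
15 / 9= 1.67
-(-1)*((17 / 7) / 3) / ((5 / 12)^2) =816 / 175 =4.66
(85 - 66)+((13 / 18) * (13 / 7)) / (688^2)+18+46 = 4950231721 / 59641344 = 83.00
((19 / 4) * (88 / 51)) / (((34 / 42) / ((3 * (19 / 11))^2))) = 864234 / 3179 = 271.86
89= 89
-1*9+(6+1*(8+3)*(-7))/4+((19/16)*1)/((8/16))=-195/8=-24.38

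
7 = 7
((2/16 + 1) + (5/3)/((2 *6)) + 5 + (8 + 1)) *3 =1099/24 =45.79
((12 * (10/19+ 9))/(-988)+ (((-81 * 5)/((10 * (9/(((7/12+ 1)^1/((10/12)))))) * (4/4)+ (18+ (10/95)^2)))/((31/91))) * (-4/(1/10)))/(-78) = -416192090689/44637966958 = -9.32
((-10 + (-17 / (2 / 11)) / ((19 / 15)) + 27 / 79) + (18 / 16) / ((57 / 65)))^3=-961361607266243351 / 1731458304512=-555232.32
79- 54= 25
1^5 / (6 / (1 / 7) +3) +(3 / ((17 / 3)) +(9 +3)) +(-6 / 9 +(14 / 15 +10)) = 17456 / 765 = 22.82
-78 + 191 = 113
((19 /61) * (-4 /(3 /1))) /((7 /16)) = -1216 /1281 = -0.95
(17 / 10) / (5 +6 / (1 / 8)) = 17 / 530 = 0.03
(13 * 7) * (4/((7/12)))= 624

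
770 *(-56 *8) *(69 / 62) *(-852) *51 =517127466240 / 31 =16681531169.03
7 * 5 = 35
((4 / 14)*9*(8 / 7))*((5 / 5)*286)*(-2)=-82368 / 49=-1680.98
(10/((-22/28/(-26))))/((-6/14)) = -25480/33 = -772.12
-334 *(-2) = 668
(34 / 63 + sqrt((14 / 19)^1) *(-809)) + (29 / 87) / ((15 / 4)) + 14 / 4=289 / 70 - 809 *sqrt(266) / 19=-690.31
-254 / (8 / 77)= -9779 / 4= -2444.75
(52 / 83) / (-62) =-26 / 2573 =-0.01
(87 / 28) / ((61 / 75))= 6525 / 1708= 3.82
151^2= 22801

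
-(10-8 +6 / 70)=-73 / 35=-2.09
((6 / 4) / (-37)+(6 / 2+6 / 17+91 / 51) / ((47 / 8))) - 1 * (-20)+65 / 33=14831131 / 650386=22.80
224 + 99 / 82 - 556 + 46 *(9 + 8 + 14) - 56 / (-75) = 6740117 / 6150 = 1095.95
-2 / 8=-1 / 4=-0.25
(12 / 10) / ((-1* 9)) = -2 / 15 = -0.13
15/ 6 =5/ 2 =2.50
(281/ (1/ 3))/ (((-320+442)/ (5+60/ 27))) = 18265/ 366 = 49.90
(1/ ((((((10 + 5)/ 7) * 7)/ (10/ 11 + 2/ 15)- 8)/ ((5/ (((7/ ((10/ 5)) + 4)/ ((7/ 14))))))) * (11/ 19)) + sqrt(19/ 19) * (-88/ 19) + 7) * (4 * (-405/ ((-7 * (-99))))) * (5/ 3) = -169410700/ 17686207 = -9.58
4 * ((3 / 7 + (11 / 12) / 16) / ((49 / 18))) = 1959 / 2744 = 0.71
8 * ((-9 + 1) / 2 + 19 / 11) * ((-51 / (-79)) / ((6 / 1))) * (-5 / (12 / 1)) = 2125 / 2607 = 0.82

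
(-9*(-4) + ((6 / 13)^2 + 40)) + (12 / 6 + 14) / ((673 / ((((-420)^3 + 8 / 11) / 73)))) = -2196712853648 / 91330811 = -24052.26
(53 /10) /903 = 53 /9030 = 0.01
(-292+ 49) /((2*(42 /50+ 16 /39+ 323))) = -236925 /632288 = -0.37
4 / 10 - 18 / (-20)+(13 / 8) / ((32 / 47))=4719 / 1280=3.69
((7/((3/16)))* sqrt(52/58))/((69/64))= 32.79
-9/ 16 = -0.56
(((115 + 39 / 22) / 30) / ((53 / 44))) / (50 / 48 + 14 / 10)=20552 / 15529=1.32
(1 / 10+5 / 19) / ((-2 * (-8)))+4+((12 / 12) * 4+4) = 36549 / 3040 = 12.02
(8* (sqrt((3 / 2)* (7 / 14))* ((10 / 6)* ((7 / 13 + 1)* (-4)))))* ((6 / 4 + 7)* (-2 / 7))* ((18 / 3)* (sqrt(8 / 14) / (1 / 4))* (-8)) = -3481600* sqrt(21) / 637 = -25046.62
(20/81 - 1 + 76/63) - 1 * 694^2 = -273087355/567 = -481635.55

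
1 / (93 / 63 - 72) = -0.01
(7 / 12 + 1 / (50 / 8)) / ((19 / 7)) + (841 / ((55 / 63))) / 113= 62340943 / 7085100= 8.80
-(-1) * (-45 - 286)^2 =109561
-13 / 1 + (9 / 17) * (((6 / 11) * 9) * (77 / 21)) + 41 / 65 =-3138 / 1105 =-2.84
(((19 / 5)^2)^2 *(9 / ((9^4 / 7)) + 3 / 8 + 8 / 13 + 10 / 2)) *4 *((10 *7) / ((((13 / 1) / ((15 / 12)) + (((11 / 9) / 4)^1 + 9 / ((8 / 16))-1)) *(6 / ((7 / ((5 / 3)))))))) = 8850.62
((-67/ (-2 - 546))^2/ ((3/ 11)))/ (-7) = -49379/ 6306384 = -0.01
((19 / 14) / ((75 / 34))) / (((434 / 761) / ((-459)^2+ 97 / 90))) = 4660765808761 / 20506500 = 227282.36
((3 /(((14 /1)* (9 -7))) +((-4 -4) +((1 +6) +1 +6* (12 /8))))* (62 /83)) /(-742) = -7905 /862204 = -0.01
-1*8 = -8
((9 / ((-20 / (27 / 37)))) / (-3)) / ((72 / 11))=99 / 5920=0.02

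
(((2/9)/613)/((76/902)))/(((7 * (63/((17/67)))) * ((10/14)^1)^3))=53669/7901033625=0.00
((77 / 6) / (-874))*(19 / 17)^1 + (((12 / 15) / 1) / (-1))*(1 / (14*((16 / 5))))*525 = -9.39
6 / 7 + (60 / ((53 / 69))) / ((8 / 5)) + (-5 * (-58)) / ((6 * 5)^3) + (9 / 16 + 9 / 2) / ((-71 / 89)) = 12330249131 / 284482800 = 43.34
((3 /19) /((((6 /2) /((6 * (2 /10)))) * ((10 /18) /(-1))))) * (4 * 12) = -2592 /475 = -5.46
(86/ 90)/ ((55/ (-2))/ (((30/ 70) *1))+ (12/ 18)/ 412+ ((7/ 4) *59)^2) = 70864/ 785828835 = 0.00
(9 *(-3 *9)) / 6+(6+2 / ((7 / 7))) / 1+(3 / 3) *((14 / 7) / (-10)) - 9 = -417 / 10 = -41.70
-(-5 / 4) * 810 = 2025 / 2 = 1012.50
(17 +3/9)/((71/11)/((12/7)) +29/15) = 11440/3761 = 3.04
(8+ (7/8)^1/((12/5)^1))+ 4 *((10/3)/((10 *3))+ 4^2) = 20969/288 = 72.81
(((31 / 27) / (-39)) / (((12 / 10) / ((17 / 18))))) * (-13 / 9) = 2635 / 78732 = 0.03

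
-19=-19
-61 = -61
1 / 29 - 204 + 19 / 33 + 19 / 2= -371105 / 1914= -193.89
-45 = -45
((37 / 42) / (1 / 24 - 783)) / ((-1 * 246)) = 74 / 16179051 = 0.00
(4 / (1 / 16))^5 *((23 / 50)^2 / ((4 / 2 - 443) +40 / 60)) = -426007068672 / 825625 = -515981.31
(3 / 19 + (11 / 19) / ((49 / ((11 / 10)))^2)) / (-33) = -721631 / 150542700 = -0.00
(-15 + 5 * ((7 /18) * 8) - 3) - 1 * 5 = -67 /9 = -7.44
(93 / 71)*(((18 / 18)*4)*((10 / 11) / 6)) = 620 / 781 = 0.79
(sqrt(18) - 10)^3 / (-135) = 308 / 27 - 106 * sqrt(2) / 15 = 1.41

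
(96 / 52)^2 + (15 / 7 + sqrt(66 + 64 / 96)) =6567 / 1183 + 10 * sqrt(6) / 3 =13.72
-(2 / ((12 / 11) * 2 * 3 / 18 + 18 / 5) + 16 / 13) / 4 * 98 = -120491 / 2834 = -42.52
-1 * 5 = -5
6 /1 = 6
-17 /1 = -17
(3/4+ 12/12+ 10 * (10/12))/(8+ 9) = 121/204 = 0.59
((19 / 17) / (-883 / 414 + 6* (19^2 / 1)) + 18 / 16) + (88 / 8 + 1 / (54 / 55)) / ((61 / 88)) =3704949952903 / 200661217272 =18.46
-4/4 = -1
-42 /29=-1.45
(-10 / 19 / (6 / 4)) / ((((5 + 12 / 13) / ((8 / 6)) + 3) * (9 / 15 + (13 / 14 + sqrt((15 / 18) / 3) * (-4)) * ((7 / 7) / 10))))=-14123200 / 188337291 - 4076800 * sqrt(10) / 565011873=-0.10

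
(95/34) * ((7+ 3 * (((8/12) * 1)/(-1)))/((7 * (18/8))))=950/1071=0.89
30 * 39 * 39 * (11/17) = 501930/17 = 29525.29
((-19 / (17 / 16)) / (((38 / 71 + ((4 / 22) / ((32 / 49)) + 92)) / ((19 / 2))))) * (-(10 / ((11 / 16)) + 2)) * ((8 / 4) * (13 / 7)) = 2217799168 / 19716583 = 112.48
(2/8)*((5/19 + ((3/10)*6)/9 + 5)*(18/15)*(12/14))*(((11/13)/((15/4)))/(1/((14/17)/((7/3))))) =411048/3674125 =0.11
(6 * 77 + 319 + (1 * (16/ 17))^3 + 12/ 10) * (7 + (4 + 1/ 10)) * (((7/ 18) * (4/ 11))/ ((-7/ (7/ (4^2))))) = -1660640919/ 21617200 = -76.82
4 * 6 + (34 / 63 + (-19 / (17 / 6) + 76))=100496 / 1071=93.83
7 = 7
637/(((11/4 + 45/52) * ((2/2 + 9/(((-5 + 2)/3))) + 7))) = -8281/47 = -176.19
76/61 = 1.25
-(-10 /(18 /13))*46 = 2990 /9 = 332.22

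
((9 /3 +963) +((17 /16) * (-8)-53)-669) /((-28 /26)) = -6123 /28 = -218.68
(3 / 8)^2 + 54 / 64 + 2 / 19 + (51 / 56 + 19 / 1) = 178755 / 8512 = 21.00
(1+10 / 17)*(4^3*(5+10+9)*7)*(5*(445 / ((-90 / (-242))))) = 1736824320 / 17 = 102166136.47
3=3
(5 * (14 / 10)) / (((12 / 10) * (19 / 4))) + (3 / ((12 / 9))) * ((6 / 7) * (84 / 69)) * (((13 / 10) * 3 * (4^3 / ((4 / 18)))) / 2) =8651074 / 6555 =1319.77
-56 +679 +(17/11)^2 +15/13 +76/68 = 16784254/26741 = 627.66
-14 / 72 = -7 / 36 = -0.19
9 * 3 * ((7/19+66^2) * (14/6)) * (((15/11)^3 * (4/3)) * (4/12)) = 309298.88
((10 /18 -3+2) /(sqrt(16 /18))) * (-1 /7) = sqrt(2) /21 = 0.07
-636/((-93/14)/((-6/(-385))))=2544/1705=1.49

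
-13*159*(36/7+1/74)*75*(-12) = 2484430650/259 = 9592396.33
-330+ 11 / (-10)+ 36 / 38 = -62729 / 190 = -330.15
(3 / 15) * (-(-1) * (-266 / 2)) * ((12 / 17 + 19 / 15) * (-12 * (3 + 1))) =1070384 / 425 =2518.55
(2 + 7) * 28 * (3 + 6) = 2268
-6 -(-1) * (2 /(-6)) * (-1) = -17 /3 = -5.67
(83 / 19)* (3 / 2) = 249 / 38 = 6.55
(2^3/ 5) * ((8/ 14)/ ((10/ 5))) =16/ 35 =0.46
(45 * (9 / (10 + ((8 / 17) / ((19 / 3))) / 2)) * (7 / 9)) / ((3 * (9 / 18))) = 33915 / 1621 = 20.92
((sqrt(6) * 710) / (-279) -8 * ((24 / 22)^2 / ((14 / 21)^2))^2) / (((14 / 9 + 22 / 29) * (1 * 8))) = -6849684 / 2210791 -10295 * sqrt(6) / 74896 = -3.43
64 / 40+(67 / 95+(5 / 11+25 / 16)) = 72269 / 16720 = 4.32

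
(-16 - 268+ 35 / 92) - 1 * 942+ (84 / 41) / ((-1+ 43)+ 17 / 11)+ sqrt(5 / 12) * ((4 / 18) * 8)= -2214349715 / 1806788+ 8 * sqrt(15) / 27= -1224.42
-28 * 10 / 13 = -280 / 13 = -21.54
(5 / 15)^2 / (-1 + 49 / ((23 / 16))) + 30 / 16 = 102919 / 54792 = 1.88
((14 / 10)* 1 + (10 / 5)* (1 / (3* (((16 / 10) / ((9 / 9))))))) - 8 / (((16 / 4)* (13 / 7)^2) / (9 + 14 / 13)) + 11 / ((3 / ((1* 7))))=2852573 / 131820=21.64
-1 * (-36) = 36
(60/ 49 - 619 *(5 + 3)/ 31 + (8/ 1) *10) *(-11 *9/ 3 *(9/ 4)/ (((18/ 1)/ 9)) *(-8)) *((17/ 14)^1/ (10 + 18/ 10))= -1505460330/ 627347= -2399.73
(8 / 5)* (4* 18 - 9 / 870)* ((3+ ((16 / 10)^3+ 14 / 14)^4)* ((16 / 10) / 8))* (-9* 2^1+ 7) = -151916913141750768 / 885009765625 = -171655.63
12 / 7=1.71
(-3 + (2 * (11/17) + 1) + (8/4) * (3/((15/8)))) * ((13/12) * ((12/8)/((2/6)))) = 2067/170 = 12.16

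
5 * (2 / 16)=5 / 8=0.62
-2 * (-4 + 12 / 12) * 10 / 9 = 20 / 3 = 6.67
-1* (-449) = 449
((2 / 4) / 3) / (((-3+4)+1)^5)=1 / 192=0.01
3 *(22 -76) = -162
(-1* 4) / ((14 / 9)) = -18 / 7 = -2.57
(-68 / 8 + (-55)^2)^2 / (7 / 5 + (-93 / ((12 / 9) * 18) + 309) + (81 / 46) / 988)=344619771015 / 11609191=29685.08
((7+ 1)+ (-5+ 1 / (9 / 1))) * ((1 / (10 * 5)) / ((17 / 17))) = 14 / 225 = 0.06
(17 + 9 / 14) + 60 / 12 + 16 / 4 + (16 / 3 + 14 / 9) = 4225 / 126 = 33.53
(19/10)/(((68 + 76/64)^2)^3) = 159383552/9201438539245969245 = 0.00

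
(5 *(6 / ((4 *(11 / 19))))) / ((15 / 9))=171 / 22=7.77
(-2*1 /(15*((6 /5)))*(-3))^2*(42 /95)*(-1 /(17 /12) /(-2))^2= 168 /27455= 0.01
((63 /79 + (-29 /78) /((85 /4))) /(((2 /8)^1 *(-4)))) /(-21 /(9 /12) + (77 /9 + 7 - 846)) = 612789 /674441170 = 0.00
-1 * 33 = -33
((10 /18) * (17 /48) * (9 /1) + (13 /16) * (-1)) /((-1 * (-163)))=23 /3912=0.01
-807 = -807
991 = 991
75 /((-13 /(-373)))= 27975 /13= 2151.92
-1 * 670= -670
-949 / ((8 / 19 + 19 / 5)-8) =90155 / 359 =251.13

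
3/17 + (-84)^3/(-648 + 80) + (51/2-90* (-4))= 3450015/2414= 1429.17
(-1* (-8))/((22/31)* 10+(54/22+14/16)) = 0.77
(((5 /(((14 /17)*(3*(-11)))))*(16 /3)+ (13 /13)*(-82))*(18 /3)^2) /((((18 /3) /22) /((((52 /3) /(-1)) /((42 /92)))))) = 550217408 /1323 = 415886.17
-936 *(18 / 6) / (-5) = 2808 / 5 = 561.60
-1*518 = -518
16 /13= 1.23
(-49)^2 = 2401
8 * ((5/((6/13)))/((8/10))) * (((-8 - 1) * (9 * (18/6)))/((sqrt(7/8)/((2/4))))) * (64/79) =-1684800 * sqrt(14)/553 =-11399.54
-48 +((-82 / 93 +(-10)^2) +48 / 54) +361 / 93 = 503 / 9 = 55.89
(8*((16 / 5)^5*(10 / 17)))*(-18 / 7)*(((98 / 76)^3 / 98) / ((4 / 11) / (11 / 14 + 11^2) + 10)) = -12141814874112 / 1367213901125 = -8.88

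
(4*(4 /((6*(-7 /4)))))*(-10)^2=-3200 /21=-152.38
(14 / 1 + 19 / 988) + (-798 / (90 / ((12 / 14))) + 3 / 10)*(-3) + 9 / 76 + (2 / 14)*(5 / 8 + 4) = 2538059 / 69160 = 36.70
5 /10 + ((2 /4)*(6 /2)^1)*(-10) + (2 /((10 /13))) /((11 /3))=-1517 /110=-13.79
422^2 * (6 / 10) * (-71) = -37931892 / 5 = -7586378.40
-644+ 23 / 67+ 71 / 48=-2065243 / 3216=-642.18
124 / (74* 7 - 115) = 4 / 13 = 0.31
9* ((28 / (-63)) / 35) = -4 / 35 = -0.11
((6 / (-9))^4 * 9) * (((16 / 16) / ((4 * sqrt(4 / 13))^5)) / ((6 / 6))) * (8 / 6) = 169 * sqrt(13) / 13824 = 0.04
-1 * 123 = -123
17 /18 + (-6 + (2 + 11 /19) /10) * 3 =-13921 /855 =-16.28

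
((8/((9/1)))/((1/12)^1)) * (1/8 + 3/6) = 20/3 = 6.67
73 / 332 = 0.22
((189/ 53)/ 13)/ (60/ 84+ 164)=0.00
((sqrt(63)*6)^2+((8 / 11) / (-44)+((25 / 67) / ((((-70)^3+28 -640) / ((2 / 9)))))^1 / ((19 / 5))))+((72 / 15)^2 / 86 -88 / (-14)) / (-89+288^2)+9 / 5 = 337057721163756785030287 / 148497737217131090250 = 2269.78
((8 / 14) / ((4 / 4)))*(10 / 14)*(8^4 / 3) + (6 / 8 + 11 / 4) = 164869 / 294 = 560.78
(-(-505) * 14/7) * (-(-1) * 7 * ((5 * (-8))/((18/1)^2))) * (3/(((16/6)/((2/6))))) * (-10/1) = 88375/27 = 3273.15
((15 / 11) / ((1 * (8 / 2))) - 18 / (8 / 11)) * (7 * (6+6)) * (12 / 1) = -270648 / 11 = -24604.36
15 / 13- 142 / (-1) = 1861 / 13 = 143.15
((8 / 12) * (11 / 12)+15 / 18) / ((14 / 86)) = 559 / 63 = 8.87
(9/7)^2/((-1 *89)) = -81/4361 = -0.02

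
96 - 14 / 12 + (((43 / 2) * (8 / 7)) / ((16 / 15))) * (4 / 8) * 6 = 13771 / 84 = 163.94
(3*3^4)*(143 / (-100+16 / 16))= -351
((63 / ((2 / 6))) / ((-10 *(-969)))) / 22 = 63 / 71060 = 0.00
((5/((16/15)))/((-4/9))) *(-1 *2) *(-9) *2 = -6075/16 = -379.69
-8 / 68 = -2 / 17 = -0.12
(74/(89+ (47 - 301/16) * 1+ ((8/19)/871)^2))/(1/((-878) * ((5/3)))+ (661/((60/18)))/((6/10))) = 355876854435440/186260120506908977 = 0.00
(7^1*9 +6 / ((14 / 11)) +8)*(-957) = -507210 / 7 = -72458.57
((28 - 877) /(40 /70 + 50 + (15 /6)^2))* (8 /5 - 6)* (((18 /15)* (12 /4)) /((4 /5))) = 2353428 /7955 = 295.84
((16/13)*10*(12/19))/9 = 640/741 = 0.86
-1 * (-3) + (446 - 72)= 377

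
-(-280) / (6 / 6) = 280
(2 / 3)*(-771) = -514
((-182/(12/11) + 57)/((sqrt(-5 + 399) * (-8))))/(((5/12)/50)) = 3295 * sqrt(394)/788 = 83.00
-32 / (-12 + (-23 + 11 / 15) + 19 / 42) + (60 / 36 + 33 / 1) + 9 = 105599 / 2367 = 44.61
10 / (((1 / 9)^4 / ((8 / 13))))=524880 / 13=40375.38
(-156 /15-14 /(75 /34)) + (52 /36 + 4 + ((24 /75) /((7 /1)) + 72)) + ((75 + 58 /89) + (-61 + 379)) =63694844 /140175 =454.40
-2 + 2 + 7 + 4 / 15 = 109 / 15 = 7.27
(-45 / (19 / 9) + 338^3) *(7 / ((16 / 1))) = 5135721941 / 304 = 16893822.17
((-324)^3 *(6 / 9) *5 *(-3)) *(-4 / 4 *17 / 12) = -481839840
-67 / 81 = -0.83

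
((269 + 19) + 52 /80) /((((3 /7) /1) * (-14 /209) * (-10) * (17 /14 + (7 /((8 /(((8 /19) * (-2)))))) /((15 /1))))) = 160472081 /185960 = 862.94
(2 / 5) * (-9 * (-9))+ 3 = 177 / 5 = 35.40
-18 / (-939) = 6 / 313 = 0.02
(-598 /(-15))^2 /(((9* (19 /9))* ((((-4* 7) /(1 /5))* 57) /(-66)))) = 1966822 /2842875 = 0.69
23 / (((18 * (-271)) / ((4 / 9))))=-46 / 21951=-0.00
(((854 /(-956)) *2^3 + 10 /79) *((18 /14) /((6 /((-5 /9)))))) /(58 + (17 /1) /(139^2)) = 1280421991 /88866579627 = 0.01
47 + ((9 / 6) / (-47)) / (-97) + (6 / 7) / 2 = 3027197 / 63826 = 47.43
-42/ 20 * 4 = -8.40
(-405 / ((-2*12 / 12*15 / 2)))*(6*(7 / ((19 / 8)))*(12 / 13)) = 108864 / 247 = 440.74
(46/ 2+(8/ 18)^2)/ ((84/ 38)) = 35701/ 3402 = 10.49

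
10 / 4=5 / 2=2.50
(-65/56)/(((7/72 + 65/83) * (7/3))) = -145665/257789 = -0.57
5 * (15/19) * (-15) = -1125/19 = -59.21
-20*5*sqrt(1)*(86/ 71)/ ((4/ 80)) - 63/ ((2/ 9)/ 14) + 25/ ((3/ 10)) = -1343647/ 213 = -6308.20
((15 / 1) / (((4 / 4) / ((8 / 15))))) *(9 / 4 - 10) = -62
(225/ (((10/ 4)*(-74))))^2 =2025/ 1369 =1.48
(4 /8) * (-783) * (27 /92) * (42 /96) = -147987 /2944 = -50.27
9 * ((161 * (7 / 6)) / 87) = 19.43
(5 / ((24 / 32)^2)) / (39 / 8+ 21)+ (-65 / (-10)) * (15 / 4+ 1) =465281 / 14904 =31.22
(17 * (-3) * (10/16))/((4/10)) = -1275/16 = -79.69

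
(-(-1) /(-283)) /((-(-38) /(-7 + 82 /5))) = -47 /53770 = -0.00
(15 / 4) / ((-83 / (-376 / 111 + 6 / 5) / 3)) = 1821 / 6142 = 0.30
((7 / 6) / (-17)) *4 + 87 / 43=3835 / 2193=1.75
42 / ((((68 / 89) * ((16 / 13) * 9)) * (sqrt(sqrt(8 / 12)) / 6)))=8099 * 2^(3 / 4) * 3^(1 / 4) / 544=32.95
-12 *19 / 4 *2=-114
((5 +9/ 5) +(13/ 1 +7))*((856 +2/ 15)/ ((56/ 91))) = 5592691/ 150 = 37284.61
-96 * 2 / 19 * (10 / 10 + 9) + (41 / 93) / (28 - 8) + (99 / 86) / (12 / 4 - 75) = -614209597 / 6078480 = -101.05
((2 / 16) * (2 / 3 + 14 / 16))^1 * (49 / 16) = 1813 / 3072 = 0.59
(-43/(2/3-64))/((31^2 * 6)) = 43/365180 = 0.00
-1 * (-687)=687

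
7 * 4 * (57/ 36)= 133/ 3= 44.33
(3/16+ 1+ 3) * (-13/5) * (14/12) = -6097/480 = -12.70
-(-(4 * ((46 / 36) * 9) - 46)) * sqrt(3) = 0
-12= -12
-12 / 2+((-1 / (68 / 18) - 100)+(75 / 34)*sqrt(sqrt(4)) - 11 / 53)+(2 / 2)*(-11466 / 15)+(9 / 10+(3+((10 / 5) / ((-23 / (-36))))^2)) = -408553334 / 476629+75*sqrt(2) / 34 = -854.05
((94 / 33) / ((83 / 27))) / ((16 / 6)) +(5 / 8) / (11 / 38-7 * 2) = 287207 / 951346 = 0.30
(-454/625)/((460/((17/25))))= -3859/3593750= -0.00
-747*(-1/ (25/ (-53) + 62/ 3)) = 118773/ 3211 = 36.99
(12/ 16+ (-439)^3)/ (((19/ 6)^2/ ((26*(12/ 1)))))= -950277948984/ 361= -2632348889.15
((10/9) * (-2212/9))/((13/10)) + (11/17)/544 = -2045646017/9738144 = -210.07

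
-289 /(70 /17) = -4913 /70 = -70.19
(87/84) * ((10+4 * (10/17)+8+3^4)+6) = 52925/476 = 111.19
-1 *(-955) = 955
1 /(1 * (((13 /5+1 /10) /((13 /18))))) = 65 /243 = 0.27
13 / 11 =1.18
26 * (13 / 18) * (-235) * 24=-105906.67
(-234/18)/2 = -13/2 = -6.50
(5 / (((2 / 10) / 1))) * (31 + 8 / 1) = 975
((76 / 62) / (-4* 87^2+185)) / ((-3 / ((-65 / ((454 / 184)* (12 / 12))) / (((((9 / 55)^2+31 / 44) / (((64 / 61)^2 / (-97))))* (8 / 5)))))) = 7038986240000 / 2028948510151845813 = 0.00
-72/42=-12/7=-1.71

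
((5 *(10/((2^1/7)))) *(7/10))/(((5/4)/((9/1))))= 882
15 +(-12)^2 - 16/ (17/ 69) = 1599/ 17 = 94.06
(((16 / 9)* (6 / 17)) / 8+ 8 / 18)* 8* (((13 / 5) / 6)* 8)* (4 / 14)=13312 / 3213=4.14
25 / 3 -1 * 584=-1727 / 3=-575.67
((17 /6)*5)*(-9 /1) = -255 /2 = -127.50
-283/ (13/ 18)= -5094/ 13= -391.85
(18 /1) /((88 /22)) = 9 /2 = 4.50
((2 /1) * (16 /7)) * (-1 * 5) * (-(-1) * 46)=-7360 /7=-1051.43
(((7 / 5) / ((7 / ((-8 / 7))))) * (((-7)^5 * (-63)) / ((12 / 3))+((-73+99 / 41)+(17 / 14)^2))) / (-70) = 2126656194 / 2461025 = 864.13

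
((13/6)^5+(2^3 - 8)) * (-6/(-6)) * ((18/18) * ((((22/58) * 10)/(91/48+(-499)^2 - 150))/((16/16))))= 20421115/28058661711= 0.00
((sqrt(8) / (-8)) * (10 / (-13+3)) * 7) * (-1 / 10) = -7 * sqrt(2) / 40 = -0.25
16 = 16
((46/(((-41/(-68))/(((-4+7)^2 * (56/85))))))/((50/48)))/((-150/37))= -13724928/128125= -107.12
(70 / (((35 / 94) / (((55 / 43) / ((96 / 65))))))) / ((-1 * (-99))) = 15275 / 9288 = 1.64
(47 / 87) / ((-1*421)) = -47 / 36627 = -0.00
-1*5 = -5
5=5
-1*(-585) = 585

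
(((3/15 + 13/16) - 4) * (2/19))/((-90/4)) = 239/17100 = 0.01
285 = 285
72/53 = 1.36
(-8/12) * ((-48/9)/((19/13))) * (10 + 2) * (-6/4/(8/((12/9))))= -416/57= -7.30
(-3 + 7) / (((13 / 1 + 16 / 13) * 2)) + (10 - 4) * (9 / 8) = 5099 / 740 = 6.89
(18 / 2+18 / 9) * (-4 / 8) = -11 / 2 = -5.50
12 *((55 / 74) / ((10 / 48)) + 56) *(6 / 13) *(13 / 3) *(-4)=-211584 / 37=-5718.49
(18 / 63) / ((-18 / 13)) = -13 / 63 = -0.21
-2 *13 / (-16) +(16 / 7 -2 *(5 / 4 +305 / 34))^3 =-40327830547 / 6740636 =-5982.79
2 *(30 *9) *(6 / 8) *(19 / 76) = 405 / 4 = 101.25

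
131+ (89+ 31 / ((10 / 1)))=2231 / 10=223.10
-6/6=-1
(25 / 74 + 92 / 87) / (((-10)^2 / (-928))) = -35932 / 2775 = -12.95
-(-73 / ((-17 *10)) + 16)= -2793 / 170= -16.43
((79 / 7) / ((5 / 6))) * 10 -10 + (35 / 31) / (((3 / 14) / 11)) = 119384 / 651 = 183.39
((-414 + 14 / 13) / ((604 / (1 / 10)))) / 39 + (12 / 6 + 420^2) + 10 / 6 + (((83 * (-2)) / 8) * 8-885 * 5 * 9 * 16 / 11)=498161878204 / 4210635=118310.39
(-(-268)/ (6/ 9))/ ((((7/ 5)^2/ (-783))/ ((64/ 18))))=-571004.08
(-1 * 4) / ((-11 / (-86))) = -344 / 11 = -31.27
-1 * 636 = -636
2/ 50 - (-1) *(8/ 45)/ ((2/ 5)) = 109/ 225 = 0.48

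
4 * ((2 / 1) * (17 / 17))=8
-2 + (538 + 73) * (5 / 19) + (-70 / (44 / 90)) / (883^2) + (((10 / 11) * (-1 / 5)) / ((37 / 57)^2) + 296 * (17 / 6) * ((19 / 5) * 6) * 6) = 128149128005011232 / 1115426981845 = 114887.96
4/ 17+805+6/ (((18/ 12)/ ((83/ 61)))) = 840673/ 1037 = 810.68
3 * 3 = 9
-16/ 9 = -1.78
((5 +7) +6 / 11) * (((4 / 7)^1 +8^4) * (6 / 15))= 20557.34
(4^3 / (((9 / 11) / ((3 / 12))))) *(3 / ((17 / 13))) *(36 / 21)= 9152 / 119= 76.91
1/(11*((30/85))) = 17/66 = 0.26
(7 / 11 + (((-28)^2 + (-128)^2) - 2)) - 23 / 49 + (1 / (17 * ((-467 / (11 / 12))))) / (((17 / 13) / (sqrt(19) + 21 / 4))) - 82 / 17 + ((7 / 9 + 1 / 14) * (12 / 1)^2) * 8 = 21113093176589 / 1163920912 - 143 * sqrt(19) / 1619556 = 18139.63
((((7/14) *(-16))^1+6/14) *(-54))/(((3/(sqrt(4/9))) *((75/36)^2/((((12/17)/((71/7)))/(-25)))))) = -1099008/18859375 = -0.06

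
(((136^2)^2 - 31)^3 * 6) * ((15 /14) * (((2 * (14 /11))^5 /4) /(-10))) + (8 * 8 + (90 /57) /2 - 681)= -2104093440606342058554753587713108 /3059969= -687619201569147288274735300.00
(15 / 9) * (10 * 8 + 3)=138.33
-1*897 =-897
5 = 5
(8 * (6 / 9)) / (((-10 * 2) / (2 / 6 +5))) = -64 / 45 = -1.42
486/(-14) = -243/7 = -34.71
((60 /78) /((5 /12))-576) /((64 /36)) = -8397 /26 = -322.96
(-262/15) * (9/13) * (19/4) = -7467/130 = -57.44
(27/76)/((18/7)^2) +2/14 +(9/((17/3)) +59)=6596855/108528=60.78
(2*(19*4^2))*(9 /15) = 1824 /5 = 364.80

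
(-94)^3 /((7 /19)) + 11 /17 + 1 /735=-28169248258 /12495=-2254441.64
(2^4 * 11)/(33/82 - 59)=-14432/4805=-3.00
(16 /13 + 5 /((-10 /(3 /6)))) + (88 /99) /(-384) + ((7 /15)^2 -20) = -2640049 /140400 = -18.80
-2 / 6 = -0.33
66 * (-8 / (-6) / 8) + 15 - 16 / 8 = 24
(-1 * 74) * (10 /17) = -740 /17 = -43.53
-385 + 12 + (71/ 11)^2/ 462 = -20846405/ 55902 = -372.91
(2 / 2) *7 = 7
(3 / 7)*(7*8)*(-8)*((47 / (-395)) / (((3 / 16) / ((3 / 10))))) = 72192 / 1975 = 36.55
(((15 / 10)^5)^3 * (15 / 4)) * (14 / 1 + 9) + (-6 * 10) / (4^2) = 4949881395 / 131072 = 37764.60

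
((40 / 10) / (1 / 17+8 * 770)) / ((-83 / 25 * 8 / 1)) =-425 / 17383686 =-0.00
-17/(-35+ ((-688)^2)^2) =-17/224054542301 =-0.00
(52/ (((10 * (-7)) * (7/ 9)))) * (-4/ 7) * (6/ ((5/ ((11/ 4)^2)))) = 4.95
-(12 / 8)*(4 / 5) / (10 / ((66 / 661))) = -198 / 16525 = -0.01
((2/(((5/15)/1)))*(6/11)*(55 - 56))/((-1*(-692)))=-9/1903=-0.00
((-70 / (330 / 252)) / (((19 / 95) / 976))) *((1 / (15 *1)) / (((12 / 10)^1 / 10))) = -4782400 / 33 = -144921.21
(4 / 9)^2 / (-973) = -16 / 78813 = -0.00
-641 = -641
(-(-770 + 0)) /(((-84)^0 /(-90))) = -69300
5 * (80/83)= 4.82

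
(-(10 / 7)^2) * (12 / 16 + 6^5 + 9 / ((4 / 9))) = -779700 / 49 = -15912.24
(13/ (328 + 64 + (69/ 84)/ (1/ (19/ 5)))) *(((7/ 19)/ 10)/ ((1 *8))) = 637/ 4204092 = 0.00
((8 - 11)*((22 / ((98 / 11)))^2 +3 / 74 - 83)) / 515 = 8193783 / 18300422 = 0.45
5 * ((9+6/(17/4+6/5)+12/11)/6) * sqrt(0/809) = 0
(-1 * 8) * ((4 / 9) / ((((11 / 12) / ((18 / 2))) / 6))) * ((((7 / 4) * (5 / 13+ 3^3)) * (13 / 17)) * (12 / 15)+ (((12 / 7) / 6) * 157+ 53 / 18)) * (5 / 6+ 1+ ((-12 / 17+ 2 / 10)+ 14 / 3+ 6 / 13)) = -104278.05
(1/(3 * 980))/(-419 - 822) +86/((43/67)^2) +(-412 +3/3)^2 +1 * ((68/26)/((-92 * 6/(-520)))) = 203432617318277/1202802020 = 169132.25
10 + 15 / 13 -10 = 15 / 13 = 1.15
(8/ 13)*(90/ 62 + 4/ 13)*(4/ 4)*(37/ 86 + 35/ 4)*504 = 1128467088/ 225277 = 5009.24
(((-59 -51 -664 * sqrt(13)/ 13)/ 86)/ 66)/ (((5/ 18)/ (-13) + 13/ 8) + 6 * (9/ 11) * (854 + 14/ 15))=-0.00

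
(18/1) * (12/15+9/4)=549/10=54.90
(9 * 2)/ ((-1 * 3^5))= -0.07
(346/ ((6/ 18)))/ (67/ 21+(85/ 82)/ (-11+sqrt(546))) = 49513764636/ 153420923-37536156 * sqrt(546)/ 153420923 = 317.01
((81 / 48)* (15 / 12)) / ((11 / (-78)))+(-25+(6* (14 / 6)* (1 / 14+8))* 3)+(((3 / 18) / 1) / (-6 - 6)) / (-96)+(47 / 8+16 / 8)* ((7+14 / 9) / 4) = 24017483 / 76032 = 315.89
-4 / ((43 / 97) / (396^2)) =-60844608 / 43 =-1414990.88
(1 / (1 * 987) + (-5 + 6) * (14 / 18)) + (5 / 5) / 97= 226643 / 287217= 0.79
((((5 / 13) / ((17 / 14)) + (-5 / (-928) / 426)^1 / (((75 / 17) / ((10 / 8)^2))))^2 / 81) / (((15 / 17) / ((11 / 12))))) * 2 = 3881759904867566095 / 1508310572930143617024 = 0.00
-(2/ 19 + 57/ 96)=-425/ 608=-0.70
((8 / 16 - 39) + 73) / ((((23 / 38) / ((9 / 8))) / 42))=10773 / 4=2693.25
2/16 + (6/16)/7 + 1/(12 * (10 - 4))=97/504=0.19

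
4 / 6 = 2 / 3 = 0.67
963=963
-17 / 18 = -0.94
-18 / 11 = -1.64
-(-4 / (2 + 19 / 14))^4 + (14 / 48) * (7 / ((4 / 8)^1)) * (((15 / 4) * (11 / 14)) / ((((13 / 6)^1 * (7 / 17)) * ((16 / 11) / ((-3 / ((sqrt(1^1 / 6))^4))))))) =-1003.32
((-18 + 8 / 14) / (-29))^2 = 14884 / 41209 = 0.36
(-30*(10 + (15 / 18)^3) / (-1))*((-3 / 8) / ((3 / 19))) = -217075 / 288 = -753.73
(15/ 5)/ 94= 0.03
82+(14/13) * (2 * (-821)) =-21922/13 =-1686.31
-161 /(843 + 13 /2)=-322 /1699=-0.19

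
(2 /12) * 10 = 5 /3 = 1.67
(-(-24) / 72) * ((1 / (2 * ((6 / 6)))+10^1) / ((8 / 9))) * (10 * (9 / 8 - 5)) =-9765 / 64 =-152.58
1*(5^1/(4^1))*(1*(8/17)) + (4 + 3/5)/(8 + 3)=941/935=1.01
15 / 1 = 15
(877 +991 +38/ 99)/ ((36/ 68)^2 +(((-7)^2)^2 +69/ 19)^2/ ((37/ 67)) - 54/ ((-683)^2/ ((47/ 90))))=832701757582917725/ 4666524626150464755744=0.00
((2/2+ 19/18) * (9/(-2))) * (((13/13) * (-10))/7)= 185/14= 13.21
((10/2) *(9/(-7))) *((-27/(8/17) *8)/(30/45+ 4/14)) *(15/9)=20655/4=5163.75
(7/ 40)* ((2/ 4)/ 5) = 7/ 400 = 0.02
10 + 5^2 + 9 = 44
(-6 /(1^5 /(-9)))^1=54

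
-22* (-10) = 220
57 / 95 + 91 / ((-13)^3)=472 / 845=0.56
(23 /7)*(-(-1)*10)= 230 /7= 32.86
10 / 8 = 5 / 4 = 1.25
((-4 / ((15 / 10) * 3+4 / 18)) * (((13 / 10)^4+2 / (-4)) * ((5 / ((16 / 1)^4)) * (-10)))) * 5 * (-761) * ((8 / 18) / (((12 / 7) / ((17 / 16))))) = -125509447 / 78643200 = -1.60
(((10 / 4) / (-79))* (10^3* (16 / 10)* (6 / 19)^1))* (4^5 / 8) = -2046.64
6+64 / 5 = 18.80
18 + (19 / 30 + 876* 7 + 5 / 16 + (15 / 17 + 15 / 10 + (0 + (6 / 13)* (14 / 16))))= 326393947 / 53040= 6153.73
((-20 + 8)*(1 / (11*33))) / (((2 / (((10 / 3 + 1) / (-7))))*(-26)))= -1 / 2541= -0.00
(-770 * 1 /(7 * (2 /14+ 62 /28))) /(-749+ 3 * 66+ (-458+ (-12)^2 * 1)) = 28 /519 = 0.05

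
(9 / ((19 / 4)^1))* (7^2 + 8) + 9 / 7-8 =709 / 7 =101.29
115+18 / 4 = 239 / 2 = 119.50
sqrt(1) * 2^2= 4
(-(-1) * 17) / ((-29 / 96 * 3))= -544 / 29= -18.76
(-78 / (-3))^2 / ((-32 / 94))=-7943 / 4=-1985.75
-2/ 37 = -0.05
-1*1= -1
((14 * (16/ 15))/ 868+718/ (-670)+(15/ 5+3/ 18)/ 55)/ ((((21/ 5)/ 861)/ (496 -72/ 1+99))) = -4883707579/ 45694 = -106878.53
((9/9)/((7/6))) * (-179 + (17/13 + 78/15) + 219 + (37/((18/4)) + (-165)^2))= 4559612/195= 23382.63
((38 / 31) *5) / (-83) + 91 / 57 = 223313 / 146661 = 1.52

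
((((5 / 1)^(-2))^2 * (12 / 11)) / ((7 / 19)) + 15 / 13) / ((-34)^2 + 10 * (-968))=-724839 / 5332827500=-0.00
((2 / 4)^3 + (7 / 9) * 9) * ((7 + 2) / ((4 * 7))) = 513 / 224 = 2.29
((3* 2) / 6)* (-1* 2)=-2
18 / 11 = 1.64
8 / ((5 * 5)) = 0.32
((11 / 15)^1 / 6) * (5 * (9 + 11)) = 110 / 9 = 12.22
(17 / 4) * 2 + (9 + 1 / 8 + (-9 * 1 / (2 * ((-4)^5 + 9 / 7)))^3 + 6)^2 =511056579793613868108828185 / 2153942756111797693136656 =237.27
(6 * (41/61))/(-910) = -123/27755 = -0.00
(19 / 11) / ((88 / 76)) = 361 / 242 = 1.49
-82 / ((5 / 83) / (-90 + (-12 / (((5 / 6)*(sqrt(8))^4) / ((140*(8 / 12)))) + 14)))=660182 / 5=132036.40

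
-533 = -533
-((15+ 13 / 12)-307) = 3491 / 12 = 290.92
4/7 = 0.57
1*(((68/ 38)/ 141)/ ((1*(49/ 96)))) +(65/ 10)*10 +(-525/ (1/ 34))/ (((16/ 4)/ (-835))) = 326099263461/ 87514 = 3726252.52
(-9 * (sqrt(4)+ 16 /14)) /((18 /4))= -44 /7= -6.29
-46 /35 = -1.31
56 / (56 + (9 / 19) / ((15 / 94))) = 2660 / 2801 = 0.95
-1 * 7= -7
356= 356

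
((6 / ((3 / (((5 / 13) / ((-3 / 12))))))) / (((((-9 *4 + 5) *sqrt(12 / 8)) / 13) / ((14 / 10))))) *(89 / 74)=2492 *sqrt(6) / 3441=1.77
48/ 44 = 12/ 11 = 1.09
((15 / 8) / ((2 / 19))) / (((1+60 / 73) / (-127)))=-139065 / 112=-1241.65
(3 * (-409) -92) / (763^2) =-0.00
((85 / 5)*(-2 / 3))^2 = 1156 / 9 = 128.44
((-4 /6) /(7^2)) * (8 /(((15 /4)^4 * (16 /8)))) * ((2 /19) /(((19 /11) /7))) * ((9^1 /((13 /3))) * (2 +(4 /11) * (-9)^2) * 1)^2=-1471070208 /2936058125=-0.50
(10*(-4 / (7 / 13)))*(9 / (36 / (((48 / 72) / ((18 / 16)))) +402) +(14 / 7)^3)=-2572960 / 4319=-595.73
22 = 22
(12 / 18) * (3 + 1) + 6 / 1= 26 / 3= 8.67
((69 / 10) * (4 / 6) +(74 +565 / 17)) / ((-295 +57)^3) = -97 / 11692940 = -0.00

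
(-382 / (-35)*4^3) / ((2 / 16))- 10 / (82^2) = 657553233 / 117670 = 5588.11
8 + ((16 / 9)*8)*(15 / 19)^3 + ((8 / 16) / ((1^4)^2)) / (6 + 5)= 2270043 / 150898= 15.04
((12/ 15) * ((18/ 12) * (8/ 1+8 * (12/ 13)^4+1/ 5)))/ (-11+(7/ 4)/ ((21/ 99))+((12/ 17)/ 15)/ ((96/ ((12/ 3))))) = -2448539784/ 400282415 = -6.12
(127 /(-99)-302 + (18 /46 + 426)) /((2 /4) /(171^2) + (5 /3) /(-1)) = -1821506364 /24659657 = -73.87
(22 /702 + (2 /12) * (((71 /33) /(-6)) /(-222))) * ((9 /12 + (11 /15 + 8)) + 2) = 5743663 /15824160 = 0.36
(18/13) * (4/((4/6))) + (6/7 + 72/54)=2866/273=10.50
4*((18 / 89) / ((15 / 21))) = 504 / 445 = 1.13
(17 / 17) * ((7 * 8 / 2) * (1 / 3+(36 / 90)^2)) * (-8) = -8288 / 75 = -110.51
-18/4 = -9/2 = -4.50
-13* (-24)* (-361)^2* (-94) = -3822054288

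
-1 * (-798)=798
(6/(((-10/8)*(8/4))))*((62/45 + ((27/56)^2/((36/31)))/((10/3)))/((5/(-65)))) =21102289/470400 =44.86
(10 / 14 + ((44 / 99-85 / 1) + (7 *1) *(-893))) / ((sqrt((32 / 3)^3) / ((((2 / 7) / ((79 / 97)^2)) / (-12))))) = 3755084855 *sqrt(6) / 1409167872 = 6.53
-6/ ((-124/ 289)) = 867/ 62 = 13.98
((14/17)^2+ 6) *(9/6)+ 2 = 3473/289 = 12.02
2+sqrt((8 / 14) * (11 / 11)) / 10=sqrt(7) / 35+2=2.08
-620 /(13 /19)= -11780 /13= -906.15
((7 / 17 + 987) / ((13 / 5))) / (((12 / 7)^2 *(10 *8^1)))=411257 / 254592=1.62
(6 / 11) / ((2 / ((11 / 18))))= 1 / 6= 0.17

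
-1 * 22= -22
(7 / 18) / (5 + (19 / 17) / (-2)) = 119 / 1359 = 0.09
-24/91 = -0.26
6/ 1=6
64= 64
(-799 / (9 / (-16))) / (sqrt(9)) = 12784 / 27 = 473.48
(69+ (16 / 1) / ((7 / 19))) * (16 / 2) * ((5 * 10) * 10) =449714.29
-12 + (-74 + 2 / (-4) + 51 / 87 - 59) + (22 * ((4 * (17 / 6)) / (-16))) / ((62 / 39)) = -1112719 / 7192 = -154.72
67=67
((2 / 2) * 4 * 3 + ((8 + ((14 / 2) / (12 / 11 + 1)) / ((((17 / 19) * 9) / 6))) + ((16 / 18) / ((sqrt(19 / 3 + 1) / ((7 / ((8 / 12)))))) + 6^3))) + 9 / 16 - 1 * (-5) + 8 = 14 * sqrt(66) / 33 + 4730605 / 18768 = 255.50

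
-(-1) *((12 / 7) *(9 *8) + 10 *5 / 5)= 934 / 7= 133.43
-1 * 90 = -90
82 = 82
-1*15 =-15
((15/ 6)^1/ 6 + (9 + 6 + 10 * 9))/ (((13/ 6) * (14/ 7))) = 1265/ 52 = 24.33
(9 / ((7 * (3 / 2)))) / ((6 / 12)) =12 / 7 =1.71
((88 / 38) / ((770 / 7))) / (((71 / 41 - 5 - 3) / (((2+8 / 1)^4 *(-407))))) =66748000 / 4883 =13669.47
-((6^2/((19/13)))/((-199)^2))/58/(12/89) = -0.00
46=46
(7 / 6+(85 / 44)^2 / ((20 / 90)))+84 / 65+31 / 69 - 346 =-5666466763 / 17365920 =-326.30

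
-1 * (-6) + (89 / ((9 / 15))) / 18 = 769 / 54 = 14.24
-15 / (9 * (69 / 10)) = -50 / 207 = -0.24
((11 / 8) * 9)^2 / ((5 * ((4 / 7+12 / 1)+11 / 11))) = 68607 / 30400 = 2.26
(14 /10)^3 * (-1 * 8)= -21.95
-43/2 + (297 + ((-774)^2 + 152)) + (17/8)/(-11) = 52756291/88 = 599503.31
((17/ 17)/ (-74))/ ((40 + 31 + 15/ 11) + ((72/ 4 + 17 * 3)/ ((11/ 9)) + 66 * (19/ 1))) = -0.00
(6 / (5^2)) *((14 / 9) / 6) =14 / 225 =0.06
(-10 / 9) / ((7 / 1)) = -10 / 63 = -0.16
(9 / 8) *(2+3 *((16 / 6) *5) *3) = 137.25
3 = 3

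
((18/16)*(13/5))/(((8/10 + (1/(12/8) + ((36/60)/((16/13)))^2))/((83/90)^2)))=716456/490845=1.46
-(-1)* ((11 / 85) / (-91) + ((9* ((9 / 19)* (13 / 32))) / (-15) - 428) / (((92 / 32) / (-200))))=100668777043 / 3380195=29781.94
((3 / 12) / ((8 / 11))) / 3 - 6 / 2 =-277 / 96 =-2.89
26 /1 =26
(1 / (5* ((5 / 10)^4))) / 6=8 / 15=0.53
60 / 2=30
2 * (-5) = -10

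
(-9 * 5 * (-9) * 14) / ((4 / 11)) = 31185 / 2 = 15592.50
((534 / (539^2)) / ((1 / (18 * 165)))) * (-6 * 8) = -6920640 / 26411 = -262.04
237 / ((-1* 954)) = -79 / 318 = -0.25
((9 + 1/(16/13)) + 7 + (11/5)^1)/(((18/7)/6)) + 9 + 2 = 4429/80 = 55.36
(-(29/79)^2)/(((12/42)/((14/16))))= -0.41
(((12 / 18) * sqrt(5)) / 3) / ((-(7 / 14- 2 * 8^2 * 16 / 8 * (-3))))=-4 * sqrt(5) / 13833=-0.00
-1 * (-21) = 21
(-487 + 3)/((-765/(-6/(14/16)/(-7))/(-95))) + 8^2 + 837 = 2104463/2499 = 842.12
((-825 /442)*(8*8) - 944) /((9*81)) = -235024 /161109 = -1.46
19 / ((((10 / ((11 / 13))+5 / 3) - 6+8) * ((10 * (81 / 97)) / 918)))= 344641 / 2555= 134.89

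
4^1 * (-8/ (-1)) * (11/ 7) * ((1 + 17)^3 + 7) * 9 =18497952/ 7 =2642564.57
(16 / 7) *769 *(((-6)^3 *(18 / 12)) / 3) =-1328832 / 7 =-189833.14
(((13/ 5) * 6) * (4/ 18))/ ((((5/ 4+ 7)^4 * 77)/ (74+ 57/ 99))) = 32760832/ 45201378915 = 0.00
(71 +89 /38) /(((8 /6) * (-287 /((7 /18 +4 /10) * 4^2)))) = -65959 /27265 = -2.42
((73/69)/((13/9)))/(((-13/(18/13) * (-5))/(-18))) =-70956/252655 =-0.28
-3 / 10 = -0.30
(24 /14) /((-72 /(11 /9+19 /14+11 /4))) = -0.13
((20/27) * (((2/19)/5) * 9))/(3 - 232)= -0.00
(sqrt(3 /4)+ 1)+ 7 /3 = sqrt(3) /2+ 10 /3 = 4.20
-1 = -1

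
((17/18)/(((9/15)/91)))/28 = 1105/216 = 5.12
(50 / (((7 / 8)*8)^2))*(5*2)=500 / 49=10.20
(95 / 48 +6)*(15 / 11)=1915 / 176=10.88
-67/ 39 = -1.72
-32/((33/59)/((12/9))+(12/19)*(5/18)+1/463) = -199304832/3718841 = -53.59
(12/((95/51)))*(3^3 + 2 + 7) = 22032/95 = 231.92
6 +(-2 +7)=11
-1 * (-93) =93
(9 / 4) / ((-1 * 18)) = -0.12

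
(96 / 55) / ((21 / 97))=3104 / 385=8.06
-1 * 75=-75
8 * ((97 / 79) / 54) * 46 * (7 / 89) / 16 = 15617 / 379674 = 0.04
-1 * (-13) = 13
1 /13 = 0.08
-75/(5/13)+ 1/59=-11504/59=-194.98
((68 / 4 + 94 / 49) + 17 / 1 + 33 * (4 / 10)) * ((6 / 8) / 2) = 18051 / 980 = 18.42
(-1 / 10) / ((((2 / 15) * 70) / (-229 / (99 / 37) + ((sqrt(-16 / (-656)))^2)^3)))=291983767 / 318415020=0.92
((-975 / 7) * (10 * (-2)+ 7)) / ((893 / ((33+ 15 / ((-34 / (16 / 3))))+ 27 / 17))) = 6945900 / 106267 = 65.36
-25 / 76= -0.33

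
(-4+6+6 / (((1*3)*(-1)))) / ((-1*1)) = 0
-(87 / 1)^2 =-7569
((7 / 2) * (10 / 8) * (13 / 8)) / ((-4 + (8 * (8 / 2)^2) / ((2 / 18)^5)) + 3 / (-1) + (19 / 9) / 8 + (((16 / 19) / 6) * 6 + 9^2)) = 77805 / 82718550728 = 0.00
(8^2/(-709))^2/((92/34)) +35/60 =81349433/138739956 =0.59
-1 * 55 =-55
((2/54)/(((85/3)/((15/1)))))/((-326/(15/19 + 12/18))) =-83/947682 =-0.00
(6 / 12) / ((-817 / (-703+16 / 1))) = 687 / 1634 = 0.42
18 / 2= 9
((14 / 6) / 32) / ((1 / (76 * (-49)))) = -6517 / 24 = -271.54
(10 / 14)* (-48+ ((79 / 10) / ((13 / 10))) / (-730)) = -455599 / 13286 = -34.29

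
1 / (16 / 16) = 1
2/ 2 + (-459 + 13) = -445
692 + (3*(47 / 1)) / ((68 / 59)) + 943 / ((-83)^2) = 381542499 / 468452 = 814.48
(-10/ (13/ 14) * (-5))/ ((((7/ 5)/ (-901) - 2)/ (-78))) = 18921000/ 9017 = 2098.37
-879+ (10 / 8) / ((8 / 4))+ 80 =-6387 / 8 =-798.38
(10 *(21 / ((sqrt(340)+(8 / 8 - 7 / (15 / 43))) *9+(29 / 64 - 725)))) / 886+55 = 23888174191485 / 434332602667 - 7168000 *sqrt(85) / 1302997808001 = 55.00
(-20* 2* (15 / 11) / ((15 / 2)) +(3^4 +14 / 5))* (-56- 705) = -3203049 / 55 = -58237.25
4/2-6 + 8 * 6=44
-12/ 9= -4/ 3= -1.33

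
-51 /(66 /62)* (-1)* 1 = 527 /11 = 47.91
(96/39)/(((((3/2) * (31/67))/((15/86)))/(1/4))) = 0.15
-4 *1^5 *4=-16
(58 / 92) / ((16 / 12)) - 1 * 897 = -164961 / 184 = -896.53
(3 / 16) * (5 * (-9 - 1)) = -75 / 8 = -9.38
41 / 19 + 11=13.16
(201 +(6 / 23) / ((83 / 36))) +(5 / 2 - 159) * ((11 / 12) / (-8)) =80286287 / 366528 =219.05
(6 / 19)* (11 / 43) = 66 / 817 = 0.08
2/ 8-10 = -39/ 4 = -9.75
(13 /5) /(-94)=-13 /470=-0.03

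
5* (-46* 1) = -230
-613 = -613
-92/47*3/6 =-46/47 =-0.98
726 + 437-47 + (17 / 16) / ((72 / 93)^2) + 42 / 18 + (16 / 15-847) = 12633877 / 46080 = 274.17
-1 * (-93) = 93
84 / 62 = 42 / 31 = 1.35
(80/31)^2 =6400/961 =6.66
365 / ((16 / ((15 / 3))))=1825 / 16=114.06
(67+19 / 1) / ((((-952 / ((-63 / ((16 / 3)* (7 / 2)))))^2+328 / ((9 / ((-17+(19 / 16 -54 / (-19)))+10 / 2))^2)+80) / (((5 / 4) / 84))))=75441780 / 4710272064071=0.00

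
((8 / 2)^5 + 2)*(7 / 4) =3591 / 2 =1795.50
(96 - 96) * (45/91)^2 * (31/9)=0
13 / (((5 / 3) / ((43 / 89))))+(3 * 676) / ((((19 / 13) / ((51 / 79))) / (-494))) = -15556472997 / 35155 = -442510.97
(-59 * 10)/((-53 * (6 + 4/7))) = 2065/1219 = 1.69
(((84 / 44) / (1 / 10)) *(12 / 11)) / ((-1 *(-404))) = 0.05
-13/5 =-2.60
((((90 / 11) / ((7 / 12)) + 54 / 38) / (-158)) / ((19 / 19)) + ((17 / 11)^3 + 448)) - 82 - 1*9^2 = 8071852993 / 27969634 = 288.59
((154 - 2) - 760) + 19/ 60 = -36461/ 60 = -607.68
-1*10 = -10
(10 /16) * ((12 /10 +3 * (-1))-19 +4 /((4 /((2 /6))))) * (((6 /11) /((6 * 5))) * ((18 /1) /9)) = -307 /660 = -0.47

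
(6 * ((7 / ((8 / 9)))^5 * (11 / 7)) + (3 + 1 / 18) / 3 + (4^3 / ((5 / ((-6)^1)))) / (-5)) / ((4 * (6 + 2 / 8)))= 11423.09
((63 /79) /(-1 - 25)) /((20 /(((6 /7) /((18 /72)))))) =-27 /5135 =-0.01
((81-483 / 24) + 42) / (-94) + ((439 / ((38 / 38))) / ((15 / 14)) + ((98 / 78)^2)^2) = 3576236877469 / 8698538160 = 411.13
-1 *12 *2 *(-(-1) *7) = -168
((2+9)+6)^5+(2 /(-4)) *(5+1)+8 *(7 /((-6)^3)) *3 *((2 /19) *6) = 80931650 /57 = 1419853.51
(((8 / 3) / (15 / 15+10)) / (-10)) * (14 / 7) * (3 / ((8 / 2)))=-2 / 55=-0.04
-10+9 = -1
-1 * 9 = -9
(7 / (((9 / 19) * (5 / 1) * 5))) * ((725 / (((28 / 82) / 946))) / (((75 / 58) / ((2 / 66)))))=56341954 / 2025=27823.19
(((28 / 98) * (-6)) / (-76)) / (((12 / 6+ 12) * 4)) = 3 / 7448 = 0.00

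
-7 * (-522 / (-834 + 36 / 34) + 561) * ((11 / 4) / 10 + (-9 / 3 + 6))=-1215427563 / 94400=-12875.29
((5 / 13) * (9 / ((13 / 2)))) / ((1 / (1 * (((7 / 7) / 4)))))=45 / 338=0.13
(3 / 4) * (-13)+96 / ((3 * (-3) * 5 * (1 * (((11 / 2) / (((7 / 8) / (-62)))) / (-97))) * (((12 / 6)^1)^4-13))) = -609319 / 61380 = -9.93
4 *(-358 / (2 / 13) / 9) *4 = -37232 / 9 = -4136.89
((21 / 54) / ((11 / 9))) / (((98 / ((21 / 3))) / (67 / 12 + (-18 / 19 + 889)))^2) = 5930522143 / 4574592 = 1296.40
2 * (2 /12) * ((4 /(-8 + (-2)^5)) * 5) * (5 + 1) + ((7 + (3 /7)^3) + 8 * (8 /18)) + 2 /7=30623 /3087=9.92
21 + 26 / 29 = 635 / 29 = 21.90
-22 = -22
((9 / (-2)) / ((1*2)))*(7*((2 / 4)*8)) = -63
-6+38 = 32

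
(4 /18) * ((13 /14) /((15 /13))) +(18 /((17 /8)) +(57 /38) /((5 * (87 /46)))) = 4103536 /465885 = 8.81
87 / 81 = 29 / 27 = 1.07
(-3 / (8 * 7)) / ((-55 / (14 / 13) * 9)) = 1 / 8580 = 0.00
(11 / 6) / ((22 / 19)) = 19 / 12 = 1.58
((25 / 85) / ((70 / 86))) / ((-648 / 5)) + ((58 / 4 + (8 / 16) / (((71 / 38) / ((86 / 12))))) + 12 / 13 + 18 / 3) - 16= 522286763 / 71174376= 7.34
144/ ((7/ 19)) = 2736/ 7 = 390.86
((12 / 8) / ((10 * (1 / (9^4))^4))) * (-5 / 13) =-5559060566555523 / 52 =-106905010895298.52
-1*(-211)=211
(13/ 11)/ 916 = 13/ 10076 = 0.00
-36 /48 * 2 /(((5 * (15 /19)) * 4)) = -19 /200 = -0.10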